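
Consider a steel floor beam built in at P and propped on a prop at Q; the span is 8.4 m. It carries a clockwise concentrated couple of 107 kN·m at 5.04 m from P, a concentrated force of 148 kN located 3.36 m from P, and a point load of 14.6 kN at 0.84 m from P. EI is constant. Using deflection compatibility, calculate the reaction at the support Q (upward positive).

R_Q = 47.05 kN

Take the reaction at Q as the redundant and release it; the primary structure is a cantilever fixed at P.
Primary-structure tip deflection at Q by superposition:
  clockwise couple 107 at a = 5.04: M₀a(2L − a)/(2EI) = 3171/EI
  point load 148 at a = 3.36: Pa²(3L − a)/(6EI) = 6082/EI
  point load 14.6 at a = 0.84: Pa²(3L − a)/(6EI) = 41.83/EI
  δ_0 = 9295/EI
Tip deflection under a unit load at Q: L³/(3EI) = 197.6/EI.
The prop prevents deflection at Q: R_Q = δ_0/δ_{QQ} = 9295/197.6 = 47.05 kN.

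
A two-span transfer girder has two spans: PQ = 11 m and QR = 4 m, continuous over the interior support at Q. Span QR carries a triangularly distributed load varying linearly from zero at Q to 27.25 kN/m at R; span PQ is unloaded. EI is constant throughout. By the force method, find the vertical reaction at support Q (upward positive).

Release continuity at Q by inserting a hinge; the redundant is the internal moment M_Q. The primary structure is two simply-supported spans PQ and QR.
End slopes at the hinge Q, treating each span as simply supported:
  span QR: triangular load, peak 27.25: 7w₀L³/(360EI) = 33.91/EI
  relative rotation θ_0 = (0 + 33.91)/EI = 33.91/EI
A unit hogging moment at Q produces rotation L₁/(3EI) + L₂/(3EI) = 5/EI.
Slope continuity at Q: θ_0 = M_Q·5/EI, so M_Q = 33.91/5 = 6.782 kN·m (hogging).
Span PQ, ΣM about P with M_Q applied at Q: R_Q^{PQ}·11 = 0 + 6.782, so R_Q^{PQ} = 0.6166 kN and R_P = 0 − 0.6166 = -0.6166 kN.
Span QR, ΣM about R: R_Q^{QR}·4 = 72.67 + 6.782, so R_Q^{QR} = 19.86 kN and R_R = 54.5 − 19.86 = 34.64 kN.
R_Q = 0.6166 + 19.86 = 20.48 kN.

R_Q = 20.48 kN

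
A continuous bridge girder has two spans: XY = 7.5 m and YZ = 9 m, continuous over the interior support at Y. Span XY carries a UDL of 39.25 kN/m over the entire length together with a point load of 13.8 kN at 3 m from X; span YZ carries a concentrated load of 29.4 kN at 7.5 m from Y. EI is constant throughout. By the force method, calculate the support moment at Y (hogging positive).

Release continuity at Y by inserting a hinge; the redundant is the internal moment M_Y. The primary structure is two simply-supported spans XY and YZ.
End slopes at the hinge Y, treating each span as simply supported:
  span XY: UDL 39.25: wL³/(24EI) = 689.9/EI
  span XY: point load 13.8 at a = 3: Pab(L + a)/(6LEI) = 43.47/EI
  span YZ: point load 29.4 at a = 7.5: Pab(L + b)/(6LEI) = 64.31/EI
  relative rotation θ_0 = (733.4 + 64.31)/EI = 797.7/EI
A unit hogging moment at Y produces rotation L₁/(3EI) + L₂/(3EI) = 5.5/EI.
Slope continuity at Y: θ_0 = M_Y·5.5/EI, so M_Y = 797.7/5.5 = 145 kN·m (hogging).

M_Y = 145 kN·m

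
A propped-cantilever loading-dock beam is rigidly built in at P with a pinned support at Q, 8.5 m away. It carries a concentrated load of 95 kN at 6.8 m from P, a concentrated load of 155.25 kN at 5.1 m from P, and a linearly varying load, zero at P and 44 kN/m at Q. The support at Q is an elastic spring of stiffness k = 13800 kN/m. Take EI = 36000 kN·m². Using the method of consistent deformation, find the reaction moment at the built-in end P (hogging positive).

Release the roller at Q. Primary structure: cantilever fixed at P.
Primary-structure tip deflection at Q by superposition:
  point load 95 at a = 6.8: Pa²(3L − a)/(6EI) = 13691/EI
  point load 155.25 at a = 5.1: Pa²(3L − a)/(6EI) = 13729/EI
  triangular load, peak 44 at the free end: 11w₀L⁴/(120EI) = 21054/EI
  δ_0 = 48475/EI
Flexibility coefficient — unit upward force at Q: δ_{QQ} = L³/(3EI) = 204.7/EI.
With EI = 36000 kN·m²: δ_0 = 1.3465 m and δ_{QQ} = 0.005686 m/kN.
Compatibility — the spring shortens by R_Q/k under the reaction it provides: δ_0 − R_Q·δ_{QQ} = R_Q/k. With 1/k = 0.000072 m/kN, R_Q = δ_0 / (δ_{QQ} + 1/k) = 1.3465 / (0.005686 + 0.000072) = 233.8 kN.
Moment equilibrium about P: M_P = Σ(load moments about P) − R_Q·L = 2497 − 233.8×8.5 = 510 kN·m.

M_P = 510 kN·m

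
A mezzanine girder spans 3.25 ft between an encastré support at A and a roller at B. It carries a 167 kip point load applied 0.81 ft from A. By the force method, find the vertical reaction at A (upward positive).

R_A = 152.7 kip

Take the reaction at B as the redundant and release it; the primary structure is a cantilever fixed at A.
Primary-structure tip deflection at B by superposition:
  point load 167 at a = 0.81: Pa²(3L − a)/(6EI) = 163.3/EI
Tip deflection under a unit load at B: L³/(3EI) = 11.44/EI.
The prop prevents deflection at B: R_B = δ_0/δ_{BB} = 163.3/11.44 = 14.27 kip.
Vertical equilibrium: R_A = ΣP − R_B = 167 − 14.27 = 152.7 kip.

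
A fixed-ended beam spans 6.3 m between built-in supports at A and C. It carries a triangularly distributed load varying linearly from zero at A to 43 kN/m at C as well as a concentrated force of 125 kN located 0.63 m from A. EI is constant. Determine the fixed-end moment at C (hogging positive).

M_C = 92.42 kN·m

Take the two fixed-end moments M_A, M_C as redundants; the released structure is the simple span AC.
End rotations of the released simple span under the applied load (×1/EI):
  at A: triangular load, peak 43: 7w₀L³/(360EI) = 209.1/EI
  at C: triangular load, peak 43: w₀L³/(45EI) = 238.9/EI
  at A: point load 125 at a = 0.63: Pab(L + b)/(6LEI) = 141.4/EI
  at C: point load 125 at a = 0.63: Pab(L + a)/(6LEI) = 81.86/EI
  θ_A0 = 350.5/EI,  θ_C0 = 320.8/EI
Flexibility coefficients: a unit moment at one end gives L/(3EI) there and L/(6EI) at the far end, so f₁₁ = f₂₂ = 2.1/EI and f₁₂ = f₂₁ = 1.05/EI.
Compatibility — zero rotation at each built-in end:
  2.1 M_A + 1.05 M_C = 350.5
  1.05 M_A + 2.1 M_C = 320.8
Solving the pair gives M_A = 120.7 kN·m and M_C = 92.42 kN·m (hogging).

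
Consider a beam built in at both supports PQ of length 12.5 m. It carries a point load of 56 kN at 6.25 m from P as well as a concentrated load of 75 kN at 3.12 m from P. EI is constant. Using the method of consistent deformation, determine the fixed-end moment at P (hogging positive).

Release both end moments; the primary structure is a simply-supported span PQ with redundants M_P and M_Q.
Simple-span end rotations at P and Q under the given loads:
  at P: point load 56 at a = 6.25: Pab(L + b)/(6LEI) = 546.9/EI
  at Q: point load 56 at a = 6.25: Pab(L + a)/(6LEI) = 546.9/EI
  at P: point load 75 at a = 3.12: Pab(L + b)/(6LEI) = 640.3/EI
  at Q: point load 75 at a = 3.12: Pab(L + a)/(6LEI) = 457.1/EI
  θ_P0 = 1187/EI,  θ_Q0 = 1004/EI
Flexibility coefficients: a unit moment at one end gives L/(3EI) there and L/(6EI) at the far end, so f₁₁ = f₂₂ = 4.167/EI and f₁₂ = f₂₁ = 2.083/EI.
Compatibility — zero rotation at each built-in end:
  4.167 M_P + 2.083 M_Q = 1187
  2.083 M_P + 4.167 M_Q = 1004
Solving the pair gives M_P = 219.3 kN·m and M_Q = 131.3 kN·m (hogging).

M_P = 219.3 kN·m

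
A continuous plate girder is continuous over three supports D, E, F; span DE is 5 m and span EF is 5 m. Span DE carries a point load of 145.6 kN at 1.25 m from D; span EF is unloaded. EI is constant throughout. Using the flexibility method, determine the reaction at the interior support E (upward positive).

Release continuity at E by inserting a hinge; the redundant is the internal moment M_E. The primary structure is two simply-supported spans DE and EF.
Rotations at E on the released spans (each span's end-slope, ×1/EI):
  span DE: point load 145.6 at a = 1.25: Pab(L + a)/(6LEI) = 142.2/EI
  relative rotation θ_0 = (142.2 + 0)/EI = 142.2/EI
A unit hogging moment at E produces rotation L₁/(3EI) + L₂/(3EI) = 3.333/EI.
Slope continuity at E: θ_0 = M_E·3.333/EI, so M_E = 142.2/3.333 = 42.66 kN·m (hogging).
Span DE, ΣM about D with M_E applied at E: R_E^{DE}·5 = 182 + 42.66, so R_E^{DE} = 44.93 kN and R_D = 145.6 − 44.93 = 100.7 kN.
Span EF, ΣM about F: R_E^{EF}·5 = 0 + 42.66, so R_E^{EF} = 8.531 kN and R_F = 0 − 8.531 = -8.531 kN.
R_E = 44.93 + 8.531 = 53.46 kN.

R_E = 53.46 kN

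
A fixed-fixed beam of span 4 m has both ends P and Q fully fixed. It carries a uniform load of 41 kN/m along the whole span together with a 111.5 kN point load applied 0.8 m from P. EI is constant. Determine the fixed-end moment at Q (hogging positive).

Release both end moments; the primary structure is a simply-supported span PQ with redundants M_P and M_Q.
Simple-span end rotations at P and Q under the given loads:
  at P: UDL 41: wL³/(24EI) = 109.3/EI
  at Q: UDL 41: wL³/(24EI) = 109.3/EI
  at P: point load 111.5 at a = 0.8: Pab(L + b)/(6LEI) = 85.63/EI
  at Q: point load 111.5 at a = 0.8: Pab(L + a)/(6LEI) = 57.09/EI
  θ_P0 = 195/EI,  θ_Q0 = 166.4/EI
Flexibility coefficients: a unit moment at one end gives L/(3EI) there and L/(6EI) at the far end, so f₁₁ = f₂₂ = 1.333/EI and f₁₂ = f₂₁ = 0.6667/EI.
Compatibility — zero rotation at each built-in end:
  1.333 M_P + 0.6667 M_Q = 195
  0.6667 M_P + 1.333 M_Q = 166.4
Solving the pair gives M_P = 111.8 kN·m and M_Q = 68.94 kN·m (hogging).

M_Q = 68.94 kN·m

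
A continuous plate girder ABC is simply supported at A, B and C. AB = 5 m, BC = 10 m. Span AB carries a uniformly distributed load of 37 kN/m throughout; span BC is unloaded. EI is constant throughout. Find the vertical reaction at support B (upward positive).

R_B = 104.1 kN

Release continuity at B by inserting a hinge; the redundant is the internal moment M_B. The primary structure is two simply-supported spans AB and BC.
End slopes at the hinge B, treating each span as simply supported:
  span AB: UDL 37: wL³/(24EI) = 192.7/EI
  relative rotation θ_0 = (192.7 + 0)/EI = 192.7/EI
A unit hogging moment at B produces rotation L₁/(3EI) + L₂/(3EI) = 5/EI.
Compatibility: M_B·(L₁+L₂)/(3EI) = θ_0, giving M_B = 38.54 kN·m (hogging).
Span AB, ΣM about A with M_B applied at B: R_B^{AB}·5 = 462.5 + 38.54, so R_B^{AB} = 100.2 kN and R_A = 185 − 100.2 = 84.79 kN.
Span BC, ΣM about C: R_B^{BC}·10 = 0 + 38.54, so R_B^{BC} = 3.854 kN and R_C = 0 − 3.854 = -3.854 kN.
R_B = 100.2 + 3.854 = 104.1 kN.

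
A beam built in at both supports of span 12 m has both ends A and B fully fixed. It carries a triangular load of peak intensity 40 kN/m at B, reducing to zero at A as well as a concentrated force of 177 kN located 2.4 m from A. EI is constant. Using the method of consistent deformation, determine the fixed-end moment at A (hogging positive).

Take the two fixed-end moments M_A, M_B as redundants; the released structure is the simple span AB.
On the primary (simply-supported) span, the end slopes from the loading are:
  at A: triangular load, peak 40: 7w₀L³/(360EI) = 1344/EI
  at B: triangular load, peak 40: w₀L³/(45EI) = 1536/EI
  at A: point load 177 at a = 2.4: Pab(L + b)/(6LEI) = 1223/EI
  at B: point load 177 at a = 2.4: Pab(L + a)/(6LEI) = 815.6/EI
  θ_A0 = 2567/EI,  θ_B0 = 2352/EI
Flexibility coefficients: a unit moment at one end gives L/(3EI) there and L/(6EI) at the far end, so f₁₁ = f₂₂ = 4/EI and f₁₂ = f₂₁ = 2/EI.
Compatibility — zero rotation at each built-in end:
  4 M_A + 2 M_B = 2567
  2 M_A + 4 M_B = 2352
Solving the pair gives M_A = 463.9 kN·m and M_B = 356 kN·m (hogging).

M_A = 463.9 kN·m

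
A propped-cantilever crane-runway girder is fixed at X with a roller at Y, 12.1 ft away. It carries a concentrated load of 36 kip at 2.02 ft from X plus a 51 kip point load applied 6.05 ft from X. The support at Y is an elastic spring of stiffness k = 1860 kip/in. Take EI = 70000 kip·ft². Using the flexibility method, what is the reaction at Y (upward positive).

Take the reaction at Y as the redundant and release it; the primary structure is a cantilever fixed at X.
Downward deflection at the released point Y due to the loads:
  point load 36 at a = 2.02: Pa²(3L − a)/(6EI) = 839.3/EI
  point load 51 at a = 6.05: Pa²(3L − a)/(6EI) = 9411/EI
  δ_0 = 10251/EI
Flexibility coefficient — unit upward force at Y: δ_{YY} = L³/(3EI) = 590.5/EI.
With EI = 70000 kip·ft²: δ_0 = 0.14644 ft and δ_{YY} = 0.008436 ft/kip.
Compatibility — the spring shortens by R_Y/k under the reaction it provides: δ_0 − R_Y·δ_{YY} = R_Y/k. With 1/k = 1/(1860×12) ft/kip = 0.000045 ft/kip, R_Y = δ_0 / (δ_{YY} + 1/k) = 0.14644 / (0.008436 + 0.000045) = 17.27 kip.

R_Y = 17.27 kip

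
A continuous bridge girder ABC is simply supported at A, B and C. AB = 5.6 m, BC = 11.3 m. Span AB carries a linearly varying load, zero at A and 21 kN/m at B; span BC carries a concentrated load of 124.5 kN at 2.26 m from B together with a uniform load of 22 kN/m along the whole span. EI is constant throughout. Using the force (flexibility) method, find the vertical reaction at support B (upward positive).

R_B = 365.9 kN

Insert a hinge at B; M_B is the redundant, and each span becomes simply supported.
Discontinuity in slope at B on the released structure — sum the simple-span end rotations:
  span AB: triangular load, peak 21: w₀L³/(45EI) = 81.95/EI
  span BC: point load 124.5 at a = 2.26: Pab(L + b)/(6LEI) = 763.1/EI
  span BC: UDL 22: wL³/(24EI) = 1323/EI
  relative rotation θ_0 = (81.95 + 2086)/EI = 2168/EI
A unit hogging moment at B produces rotation L₁/(3EI) + L₂/(3EI) = 5.633/EI.
Slope continuity at B: θ_0 = M_B·5.633/EI, so M_B = 2168/5.633 = 384.8 kN·m (hogging).
Span AB, ΣM about A with M_B applied at B: R_B^{AB}·5.6 = 219.5 + 384.8, so R_B^{AB} = 107.9 kN and R_A = 58.8 − 107.9 = -49.11 kN.
Span BC, ΣM about C: R_B^{BC}·11.3 = 2530 + 384.8, so R_B^{BC} = 258 kN and R_C = 373.1 − 258 = 115.1 kN.
R_B = 107.9 + 258 = 365.9 kN.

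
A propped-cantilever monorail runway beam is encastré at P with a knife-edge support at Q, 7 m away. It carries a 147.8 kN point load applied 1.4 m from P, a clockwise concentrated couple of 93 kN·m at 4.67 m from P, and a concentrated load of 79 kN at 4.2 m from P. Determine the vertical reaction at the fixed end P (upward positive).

Take the reaction at Q as the redundant and release it; the primary structure is a cantilever fixed at P.
Primary-structure tip deflection at Q by superposition:
  point load 147.8 at a = 1.4: Pa²(3L − a)/(6EI) = 946.3/EI
  clockwise couple 93 at a = 4.67: M₀a(2L − a)/(2EI) = 2026/EI
  point load 79 at a = 4.2: Pa²(3L − a)/(6EI) = 3902/EI
  δ_0 = 6874/EI
Flexibility coefficient — unit upward force at Q: δ_{QQ} = L³/(3EI) = 114.3/EI.
The prop prevents deflection at Q: R_Q = δ_0/δ_{QQ} = 6874/114.3 = 60.13 kN.
Vertical equilibrium: R_P = ΣP − R_Q = 226.8 − 60.13 = 166.7 kN.

R_P = 166.7 kN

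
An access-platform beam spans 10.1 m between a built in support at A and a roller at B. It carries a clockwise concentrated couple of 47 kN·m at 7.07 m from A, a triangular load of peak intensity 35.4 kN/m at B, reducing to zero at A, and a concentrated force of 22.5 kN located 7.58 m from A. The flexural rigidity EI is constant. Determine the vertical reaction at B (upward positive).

Remove the prop at B; the released (primary) structure is a cantilever built in at A.
Deflection at B on the released cantilever, summing each load's contribution:
  clockwise couple 47 at a = 7.07: M₀a(2L − a)/(2EI) = 2181/EI
  triangular load, peak 35.4 at the free end: 11w₀L⁴/(120EI) = 33768/EI
  point load 22.5 at a = 7.58: Pa²(3L − a)/(6EI) = 4895/EI
  δ_0 = 40844/EI
Tip deflection under a unit load at B: L³/(3EI) = 343.4/EI.
Compatibility at B: δ_0 − R_B·δ_{BB} = 0, so R_B = 40844/343.4 = 118.9 kN.

R_B = 118.9 kN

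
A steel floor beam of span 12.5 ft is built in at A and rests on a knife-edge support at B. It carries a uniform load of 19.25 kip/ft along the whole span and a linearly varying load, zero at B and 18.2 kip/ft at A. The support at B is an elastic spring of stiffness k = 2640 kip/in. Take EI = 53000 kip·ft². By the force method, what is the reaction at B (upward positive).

Take the reaction at B as the redundant and release it; the primary structure is a cantilever fixed at A.
Downward deflection at the released point B due to the loads:
  UDL 19.25: wL⁴/(8EI) = 58746/EI
  triangular load, peak 18.2 at the fixed end: w₀L⁴/(30EI) = 14811/EI
  δ_0 = 73558/EI
Flexibility coefficient — unit upward force at B: δ_{BB} = L³/(3EI) = 651/EI.
With EI = 53000 kip·ft²: δ_0 = 1.3879 ft and δ_{BB} = 0.012284 ft/kip.
Compatibility — the spring shortens by R_B/k under the reaction it provides: δ_0 − R_B·δ_{BB} = R_B/k. With 1/k = 1/(2640×12) ft/kip = 0.000032 ft/kip, R_B = δ_0 / (δ_{BB} + 1/k) = 1.3879 / (0.012284 + 0.000032) = 112.7 kip.

R_B = 112.7 kip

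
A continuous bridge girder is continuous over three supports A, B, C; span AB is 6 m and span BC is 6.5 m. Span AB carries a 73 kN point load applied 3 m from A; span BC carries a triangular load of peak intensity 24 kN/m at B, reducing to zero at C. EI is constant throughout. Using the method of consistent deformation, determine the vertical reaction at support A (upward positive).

R_A = 24.07 kN

Take M_B as the redundant. Released structure: two simple spans AB and BC with a hinge at B.
Rotations at B on the released spans (each span's end-slope, ×1/EI):
  span AB: point load 73 at a = 3: Pab(L + a)/(6LEI) = 164.2/EI
  span BC: triangular load, peak 24: w₀L³/(45EI) = 146.5/EI
  relative rotation θ_0 = (164.2 + 146.5)/EI = 310.7/EI
A unit hogging moment at B produces rotation L₁/(3EI) + L₂/(3EI) = 4.167/EI.
Slope continuity at B: θ_0 = M_B·4.167/EI, so M_B = 310.7/4.167 = 74.57 kN·m (hogging).
Span AB, ΣM about A with M_B applied at B: R_B^{AB}·6 = 219 + 74.57, so R_B^{AB} = 48.93 kN and R_A = 73 − 48.93 = 24.07 kN.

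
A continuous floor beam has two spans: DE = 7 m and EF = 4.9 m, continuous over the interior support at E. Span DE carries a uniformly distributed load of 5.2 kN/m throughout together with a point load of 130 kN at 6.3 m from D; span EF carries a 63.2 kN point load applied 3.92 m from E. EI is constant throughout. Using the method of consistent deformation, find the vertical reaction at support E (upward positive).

R_E = 174.5 kN

Take M_E as the redundant. Released structure: two simple spans DE and EF with a hinge at E.
Rotations at E on the released spans (each span's end-slope, ×1/EI):
  span DE: UDL 5.2: wL³/(24EI) = 74.32/EI
  span DE: point load 130 at a = 6.3: Pab(L + a)/(6LEI) = 181.5/EI
  span EF: point load 63.2 at a = 3.92: Pab(L + b)/(6LEI) = 48.56/EI
  relative rotation θ_0 = (255.9 + 48.56)/EI = 304.4/EI
A unit hogging moment at E produces rotation L₁/(3EI) + L₂/(3EI) = 3.967/EI.
Compatibility: M_E·(L₁+L₂)/(3EI) = θ_0, giving M_E = 76.74 kN·m (hogging).
Span DE, ΣM about D with M_E applied at E: R_E^{DE}·7 = 946.4 + 76.74, so R_E^{DE} = 146.2 kN and R_D = 166.4 − 146.2 = 20.24 kN.
Span EF, ΣM about F: R_E^{EF}·4.9 = 61.94 + 76.74, so R_E^{EF} = 28.3 kN and R_F = 63.2 − 28.3 = 34.9 kN.
R_E = 146.2 + 28.3 = 174.5 kN.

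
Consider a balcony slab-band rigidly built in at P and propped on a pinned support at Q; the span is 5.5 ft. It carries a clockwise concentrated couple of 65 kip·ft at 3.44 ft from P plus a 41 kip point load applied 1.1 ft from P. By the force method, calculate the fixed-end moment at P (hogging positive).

M_P = 13.65 kip·ft

Choose R_Q as the redundant. The primary structure is the cantilever fixed at P.
Downward deflection at the released point Q due to the loads:
  clockwise couple 65 at a = 3.44: M₀a(2L − a)/(2EI) = 845.2/EI
  point load 41 at a = 1.1: Pa²(3L − a)/(6EI) = 127.3/EI
  δ_0 = 972.5/EI
Flexibility coefficient — unit upward force at Q: δ_{QQ} = L³/(3EI) = 55.46/EI.
Compatibility at Q: δ_0 − R_Q·δ_{QQ} = 0, so R_Q = 972.5/55.46 = 17.54 kip.
Moment equilibrium about P: M_P = Σ(load moments about P) − R_Q·L = 110.1 − 17.54×5.5 = 13.65 kip·ft.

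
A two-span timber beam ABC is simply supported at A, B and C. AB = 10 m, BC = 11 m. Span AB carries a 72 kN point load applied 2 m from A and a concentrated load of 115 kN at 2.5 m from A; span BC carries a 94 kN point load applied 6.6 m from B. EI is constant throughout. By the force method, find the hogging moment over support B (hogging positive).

Release continuity at B by inserting a hinge; the redundant is the internal moment M_B. The primary structure is two simply-supported spans AB and BC.
Discontinuity in slope at B on the released structure — sum the simple-span end rotations:
  span AB: point load 72 at a = 2: Pab(L + a)/(6LEI) = 230.4/EI
  span AB: point load 115 at a = 2.5: Pab(L + a)/(6LEI) = 449.2/EI
  span BC: point load 94 at a = 6.6: Pab(L + b)/(6LEI) = 636.9/EI
  relative rotation θ_0 = (679.6 + 636.9)/EI = 1317/EI
A unit hogging moment at B produces rotation L₁/(3EI) + L₂/(3EI) = 7/EI.
Compatibility: M_B·(L₁+L₂)/(3EI) = θ_0, giving M_B = 188.1 kN·m (hogging).

M_B = 188.1 kN·m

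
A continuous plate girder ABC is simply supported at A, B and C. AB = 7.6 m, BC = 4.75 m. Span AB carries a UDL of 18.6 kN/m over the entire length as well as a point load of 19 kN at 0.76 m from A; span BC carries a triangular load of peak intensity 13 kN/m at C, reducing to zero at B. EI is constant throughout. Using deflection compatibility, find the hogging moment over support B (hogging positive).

Take M_B as the redundant. Released structure: two simple spans AB and BC with a hinge at B.
End slopes at the hinge B, treating each span as simply supported:
  span AB: UDL 18.6: wL³/(24EI) = 340.2/EI
  span AB: point load 19 at a = 0.76: Pab(L + a)/(6LEI) = 18.11/EI
  span BC: triangular load, peak 13: 7w₀L³/(360EI) = 27.09/EI
  relative rotation θ_0 = (358.3 + 27.09)/EI = 385.4/EI
A unit hogging moment at B produces rotation L₁/(3EI) + L₂/(3EI) = 4.117/EI.
Compatibility: M_B·(L₁+L₂)/(3EI) = θ_0, giving M_B = 93.62 kN·m (hogging).

M_B = 93.62 kN·m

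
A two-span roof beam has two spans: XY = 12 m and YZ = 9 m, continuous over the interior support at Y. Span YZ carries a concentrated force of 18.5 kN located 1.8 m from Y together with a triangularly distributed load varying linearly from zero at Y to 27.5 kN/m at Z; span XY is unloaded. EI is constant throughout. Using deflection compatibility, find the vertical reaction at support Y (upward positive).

R_Y = 68.88 kN

Release continuity at Y by inserting a hinge; the redundant is the internal moment M_Y. The primary structure is two simply-supported spans XY and YZ.
End slopes at the hinge Y, treating each span as simply supported:
  span YZ: point load 18.5 at a = 1.8: Pab(L + b)/(6LEI) = 71.93/EI
  span YZ: triangular load, peak 27.5: 7w₀L³/(360EI) = 389.8/EI
  relative rotation θ_0 = (0 + 461.7)/EI = 461.7/EI
A unit hogging moment at Y produces rotation L₁/(3EI) + L₂/(3EI) = 7/EI.
Compatibility: M_Y·(L₁+L₂)/(3EI) = θ_0, giving M_Y = 65.96 kN·m (hogging).
Span XY, ΣM about X with M_Y applied at Y: R_Y^{XY}·12 = 0 + 65.96, so R_Y^{XY} = 5.497 kN and R_X = 0 − 5.497 = -5.497 kN.
Span YZ, ΣM about Z: R_Y^{YZ}·9 = 504.4 + 65.96, so R_Y^{YZ} = 63.38 kN and R_Z = 142.2 − 63.38 = 78.87 kN.
R_Y = 5.497 + 63.38 = 68.88 kN.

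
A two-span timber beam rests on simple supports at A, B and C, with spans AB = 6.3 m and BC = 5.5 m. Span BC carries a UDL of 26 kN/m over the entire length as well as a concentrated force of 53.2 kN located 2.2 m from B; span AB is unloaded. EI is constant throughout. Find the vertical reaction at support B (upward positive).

R_B = 127.9 kN

Insert a hinge at B; M_B is the redundant, and each span becomes simply supported.
Discontinuity in slope at B on the released structure — sum the simple-span end rotations:
  span BC: UDL 26: wL³/(24EI) = 180.2/EI
  span BC: point load 53.2 at a = 2.2: Pab(L + b)/(6LEI) = 103/EI
  relative rotation θ_0 = (0 + 283.2)/EI = 283.2/EI
A unit hogging moment at B produces rotation L₁/(3EI) + L₂/(3EI) = 3.933/EI.
Compatibility: M_B·(L₁+L₂)/(3EI) = θ_0, giving M_B = 72.01 kN·m (hogging).
Span AB, ΣM about A with M_B applied at B: R_B^{AB}·6.3 = 0 + 72.01, so R_B^{AB} = 11.43 kN and R_A = 0 − 11.43 = -11.43 kN.
Span BC, ΣM about C: R_B^{BC}·5.5 = 568.8 + 72.01, so R_B^{BC} = 116.5 kN and R_C = 196.2 − 116.5 = 79.69 kN.
R_B = 11.43 + 116.5 = 127.9 kN.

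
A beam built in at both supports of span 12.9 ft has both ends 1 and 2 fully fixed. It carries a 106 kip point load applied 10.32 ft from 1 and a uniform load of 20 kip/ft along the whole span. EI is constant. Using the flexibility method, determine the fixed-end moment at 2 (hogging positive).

Release both end moments; the primary structure is a simply-supported span 12 with redundants M_1 and M_2.
Simple-span end rotations at 1 and 2 under the given loads:
  at 1: point load 106 at a = 10.32: Pab(L + b)/(6LEI) = 564.5/EI
  at 2: point load 106 at a = 10.32: Pab(L + a)/(6LEI) = 846.7/EI
  at 1: UDL 20: wL³/(24EI) = 1789/EI
  at 2: UDL 20: wL³/(24EI) = 1789/EI
  θ_10 = 2353/EI,  θ_20 = 2636/EI
Flexibility coefficients: a unit moment at one end gives L/(3EI) there and L/(6EI) at the far end, so f₁₁ = f₂₂ = 4.3/EI and f₁₂ = f₂₁ = 2.15/EI.
Compatibility — zero rotation at each built-in end:
  4.3 M_1 + 2.15 M_2 = 2353
  2.15 M_1 + 4.3 M_2 = 2636
Solving the pair gives M_1 = 321.1 kip·ft and M_2 = 452.4 kip·ft (hogging).

M_2 = 452.4 kip·ft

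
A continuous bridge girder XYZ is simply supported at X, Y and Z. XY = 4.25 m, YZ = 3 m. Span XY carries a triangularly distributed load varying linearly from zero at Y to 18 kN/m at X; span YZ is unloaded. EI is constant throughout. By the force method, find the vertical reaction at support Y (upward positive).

Release continuity at Y by inserting a hinge; the redundant is the internal moment M_Y. The primary structure is two simply-supported spans XY and YZ.
Discontinuity in slope at Y on the released structure — sum the simple-span end rotations:
  span XY: triangular load, peak 18: 7w₀L³/(360EI) = 26.87/EI
  relative rotation θ_0 = (26.87 + 0)/EI = 26.87/EI
A unit hogging moment at Y produces rotation L₁/(3EI) + L₂/(3EI) = 2.417/EI.
Compatibility: M_Y·(L₁+L₂)/(3EI) = θ_0, giving M_Y = 11.12 kN·m (hogging).
Span XY, ΣM about X with M_Y applied at Y: R_Y^{XY}·4.25 = 54.19 + 11.12, so R_Y^{XY} = 15.37 kN and R_X = 38.25 − 15.37 = 22.88 kN.
Span YZ, ΣM about Z: R_Y^{YZ}·3 = 0 + 11.12, so R_Y^{YZ} = 3.706 kN and R_Z = 0 − 3.706 = -3.706 kN.
R_Y = 15.37 + 3.706 = 19.07 kN.

R_Y = 19.07 kN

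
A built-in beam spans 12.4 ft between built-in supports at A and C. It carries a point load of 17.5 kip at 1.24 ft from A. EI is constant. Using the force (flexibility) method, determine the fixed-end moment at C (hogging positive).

Release both end moments; the primary structure is a simply-supported span AC with redundants M_A and M_C.
End rotations of the released simple span under the applied load (×1/EI):
  at A: point load 17.5 at a = 1.24: Pab(L + b)/(6LEI) = 76.69/EI
  at C: point load 17.5 at a = 1.24: Pab(L + a)/(6LEI) = 44.4/EI
  θ_A0 = 76.69/EI,  θ_C0 = 44.4/EI
Flexibility coefficients: a unit moment at one end gives L/(3EI) there and L/(6EI) at the far end, so f₁₁ = f₂₂ = 4.133/EI and f₁₂ = f₂₁ = 2.067/EI.
Compatibility — zero rotation at each built-in end:
  4.133 M_A + 2.067 M_C = 76.69
  2.067 M_A + 4.133 M_C = 44.4
Solving the pair gives M_A = 17.58 kip·ft and M_C = 1.953 kip·ft (hogging).

M_C = 1.953 kip·ft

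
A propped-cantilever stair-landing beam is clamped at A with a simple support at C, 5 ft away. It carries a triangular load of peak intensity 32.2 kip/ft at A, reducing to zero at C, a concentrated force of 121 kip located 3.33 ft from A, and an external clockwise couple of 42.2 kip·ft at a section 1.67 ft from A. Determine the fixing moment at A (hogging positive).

M_A = 150.4 kip·ft

Remove the prop at C; the released (primary) structure is a cantilever built in at A.
Primary-structure tip deflection at C by superposition:
  triangular load, peak 32.2 at the fixed end: w₀L⁴/(30EI) = 670.8/EI
  point load 121 at a = 3.33: Pa²(3L − a)/(6EI) = 2610/EI
  clockwise couple 42.2 at a = 1.67: M₀a(2L − a)/(2EI) = 293.5/EI
  δ_0 = 3574/EI
Tip deflection under a unit load at C: L³/(3EI) = 41.67/EI.
Compatibility at C: δ_0 − R_C·δ_{CC} = 0, so R_C = 3574/41.67 = 85.78 kip.
Moment equilibrium about A: M_A = Σ(load moments about A) − R_C·L = 579.3 − 85.78×5 = 150.4 kip·ft.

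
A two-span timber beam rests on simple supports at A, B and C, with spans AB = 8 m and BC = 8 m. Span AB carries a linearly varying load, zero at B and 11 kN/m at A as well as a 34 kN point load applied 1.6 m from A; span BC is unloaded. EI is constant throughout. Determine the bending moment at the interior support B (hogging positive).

M_B = 33.59 kN·m

Take M_B as the redundant. Released structure: two simple spans AB and BC with a hinge at B.
Discontinuity in slope at B on the released structure — sum the simple-span end rotations:
  span AB: triangular load, peak 11: 7w₀L³/(360EI) = 109.5/EI
  span AB: point load 34 at a = 1.6: Pab(L + a)/(6LEI) = 69.63/EI
  relative rotation θ_0 = (179.1 + 0)/EI = 179.1/EI
A unit hogging moment at B produces rotation L₁/(3EI) + L₂/(3EI) = 5.333/EI.
Slope continuity at B: θ_0 = M_B·5.333/EI, so M_B = 179.1/5.333 = 33.59 kN·m (hogging).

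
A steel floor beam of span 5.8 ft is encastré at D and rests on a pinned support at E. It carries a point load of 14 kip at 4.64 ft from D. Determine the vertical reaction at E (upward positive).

R_E = 9.856 kip

Take the reaction at E as the redundant and release it; the primary structure is a cantilever fixed at D.
Primary-structure tip deflection at E by superposition:
  point load 14 at a = 4.64: Pa²(3L − a)/(6EI) = 641/EI
Tip deflection under a unit load at E: L³/(3EI) = 65.04/EI.
The prop prevents deflection at E: R_E = δ_0/δ_{EE} = 641/65.04 = 9.856 kip.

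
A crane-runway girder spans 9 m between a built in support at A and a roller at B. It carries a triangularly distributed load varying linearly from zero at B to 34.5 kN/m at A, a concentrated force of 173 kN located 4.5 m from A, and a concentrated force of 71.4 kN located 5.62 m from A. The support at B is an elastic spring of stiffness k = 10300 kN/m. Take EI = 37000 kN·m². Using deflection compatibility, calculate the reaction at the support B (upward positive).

R_B = 116.5 kN

Choose R_B as the redundant. The primary structure is the cantilever fixed at A.
Free-end deflection of the primary structure under the applied loading (downward +):
  triangular load, peak 34.5 at the fixed end: w₀L⁴/(30EI) = 7545/EI
  point load 173 at a = 4.5: Pa²(3L − a)/(6EI) = 13137/EI
  point load 71.4 at a = 5.62: Pa²(3L − a)/(6EI) = 8036/EI
  δ_0 = 28718/EI
Tip deflection under a unit load at B: L³/(3EI) = 243/EI.
With EI = 37000 kN·m²: δ_0 = 0.77616 m and δ_{BB} = 0.006568 m/kN.
Compatibility — the spring shortens by R_B/k under the reaction it provides: δ_0 − R_B·δ_{BB} = R_B/k. With 1/k = 0.000097 m/kN, R_B = δ_0 / (δ_{BB} + 1/k) = 0.77616 / (0.006568 + 0.000097) = 116.5 kN.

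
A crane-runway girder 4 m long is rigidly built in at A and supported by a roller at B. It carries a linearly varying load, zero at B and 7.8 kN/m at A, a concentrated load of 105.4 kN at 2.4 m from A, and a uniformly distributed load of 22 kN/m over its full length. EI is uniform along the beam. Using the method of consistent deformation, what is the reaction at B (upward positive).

R_B = 81.65 kN

Remove the prop at B; the released (primary) structure is a cantilever built in at A.
Primary-structure tip deflection at B by superposition:
  triangular load, peak 7.8 at the fixed end: w₀L⁴/(30EI) = 66.56/EI
  point load 105.4 at a = 2.4: Pa²(3L − a)/(6EI) = 971.4/EI
  UDL 22: wL⁴/(8EI) = 704/EI
  δ_0 = 1742/EI
Tip deflection under a unit load at B: L³/(3EI) = 21.33/EI.
Compatibility at B: δ_0 − R_B·δ_{BB} = 0, so R_B = 1742/21.33 = 81.65 kN.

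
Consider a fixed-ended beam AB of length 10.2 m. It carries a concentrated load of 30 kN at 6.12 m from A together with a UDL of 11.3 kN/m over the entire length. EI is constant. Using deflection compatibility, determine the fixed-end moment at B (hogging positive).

M_B = 142 kN·m

Release both end moments; the primary structure is a simply-supported span AB with redundants M_A and M_B.
Simple-span end rotations at A and B under the given loads:
  at A: point load 30 at a = 6.12: Pab(L + b)/(6LEI) = 174.8/EI
  at B: point load 30 at a = 6.12: Pab(L + a)/(6LEI) = 199.8/EI
  at A: UDL 11.3: wL³/(24EI) = 499.7/EI
  at B: UDL 11.3: wL³/(24EI) = 499.7/EI
  θ_A0 = 674.4/EI,  θ_B0 = 699.4/EI
Flexibility coefficients: a unit moment at one end gives L/(3EI) there and L/(6EI) at the far end, so f₁₁ = f₂₂ = 3.4/EI and f₁₂ = f₂₁ = 1.7/EI.
Compatibility — zero rotation at each built-in end:
  3.4 M_A + 1.7 M_B = 674.4
  1.7 M_A + 3.4 M_B = 699.4
Solving the pair gives M_A = 127.3 kN·m and M_B = 142 kN·m (hogging).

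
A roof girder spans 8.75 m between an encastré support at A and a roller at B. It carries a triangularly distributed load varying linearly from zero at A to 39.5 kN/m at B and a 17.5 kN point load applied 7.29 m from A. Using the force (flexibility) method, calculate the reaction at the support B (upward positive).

R_B = 108.2 kN

Release the roller at B. Primary structure: cantilever fixed at A.
Downward deflection at the released point B due to the loads:
  triangular load, peak 39.5 at the free end: 11w₀L⁴/(120EI) = 21225/EI
  point load 17.5 at a = 7.29: Pa²(3L − a)/(6EI) = 2939/EI
  δ_0 = 24164/EI
Flexibility coefficient — unit upward force at B: δ_{BB} = L³/(3EI) = 223.3/EI.
The prop prevents deflection at B: R_B = δ_0/δ_{BB} = 24164/223.3 = 108.2 kN.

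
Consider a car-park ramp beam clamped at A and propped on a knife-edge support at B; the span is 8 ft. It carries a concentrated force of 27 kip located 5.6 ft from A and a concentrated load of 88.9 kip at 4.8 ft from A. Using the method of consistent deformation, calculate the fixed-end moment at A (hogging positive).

M_A = 149 kip·ft

Release the roller at B. Primary structure: cantilever fixed at A.
Deflection at B on the released cantilever, summing each load's contribution:
  point load 27 at a = 5.6: Pa²(3L − a)/(6EI) = 2597/EI
  point load 88.9 at a = 4.8: Pa²(3L − a)/(6EI) = 6554/EI
  δ_0 = 9151/EI
Flexibility coefficient — unit upward force at B: δ_{BB} = L³/(3EI) = 170.7/EI.
Compatibility at B: δ_0 − R_B·δ_{BB} = 0, so R_B = 9151/170.7 = 53.62 kip.
Moment equilibrium about A: M_A = Σ(load moments about A) − R_B·L = 577.9 − 53.62×8 = 149 kip·ft.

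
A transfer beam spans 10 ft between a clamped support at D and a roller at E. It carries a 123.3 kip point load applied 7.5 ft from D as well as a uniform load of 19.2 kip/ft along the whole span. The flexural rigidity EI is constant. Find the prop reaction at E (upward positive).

R_E = 150 kip

Release the roller at E. Primary structure: cantilever fixed at D.
Free-end deflection of the primary structure under the applied loading (downward +):
  point load 123.3 at a = 7.5: Pa²(3L − a)/(6EI) = 26009/EI
  UDL 19.2: wL⁴/(8EI) = 24000/EI
  δ_0 = 50009/EI
Tip deflection under a unit load at E: L³/(3EI) = 333.3/EI.
The prop prevents deflection at E: R_E = δ_0/δ_{EE} = 50009/333.3 = 150 kip.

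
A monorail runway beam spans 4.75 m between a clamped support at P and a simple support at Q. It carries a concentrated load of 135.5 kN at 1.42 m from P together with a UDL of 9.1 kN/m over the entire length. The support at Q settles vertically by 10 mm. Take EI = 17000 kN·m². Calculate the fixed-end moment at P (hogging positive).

M_P = 163 kN·m

Release the roller at Q. Primary structure: cantilever fixed at P.
Downward deflection at the released point Q due to the loads:
  point load 135.5 at a = 1.42: Pa²(3L − a)/(6EI) = 584.2/EI
  UDL 9.1: wL⁴/(8EI) = 579.1/EI
  δ_0 = 1163/EI
Flexibility coefficient — unit upward force at Q: δ_{QQ} = L³/(3EI) = 35.72/EI.
With EI = 17000 kN·m²: δ_0 = 0.06843 m and δ_{QQ} = 0.002101 m/kN.
Compatibility — the beam at Q must follow the support down by 0.01 m: δ_0 − R_Q·δ_{QQ} = 0.01, so R_Q = (0.06843 − 0.01)/0.002101 = 27.8 kN.
Moment equilibrium about P: M_P = Σ(load moments about P) − R_Q·L = 295.1 − 27.8×4.75 = 163 kN·m.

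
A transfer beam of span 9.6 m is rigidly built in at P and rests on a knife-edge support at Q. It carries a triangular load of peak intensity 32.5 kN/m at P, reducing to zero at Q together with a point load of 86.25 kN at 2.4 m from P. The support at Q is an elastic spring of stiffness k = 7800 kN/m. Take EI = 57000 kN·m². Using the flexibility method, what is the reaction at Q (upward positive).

R_Q = 37.68 kN

Remove the prop at Q; the released (primary) structure is a cantilever built in at P.
Free-end deflection of the primary structure under the applied loading (downward +):
  triangular load, peak 32.5 at the fixed end: w₀L⁴/(30EI) = 9201/EI
  point load 86.25 at a = 2.4: Pa²(3L − a)/(6EI) = 2186/EI
  δ_0 = 11387/EI
Flexibility coefficient — unit upward force at Q: δ_{QQ} = L³/(3EI) = 294.9/EI.
With EI = 57000 kN·m²: δ_0 = 0.19977 m and δ_{QQ} = 0.005174 m/kN.
Compatibility — the spring shortens by R_Q/k under the reaction it provides: δ_0 − R_Q·δ_{QQ} = R_Q/k. With 1/k = 0.000128 m/kN, R_Q = δ_0 / (δ_{QQ} + 1/k) = 0.19977 / (0.005174 + 0.000128) = 37.68 kN.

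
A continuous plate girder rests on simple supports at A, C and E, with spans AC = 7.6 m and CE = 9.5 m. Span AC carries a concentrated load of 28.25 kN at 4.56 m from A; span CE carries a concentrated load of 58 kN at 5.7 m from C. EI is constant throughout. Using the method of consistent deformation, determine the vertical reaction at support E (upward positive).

R_E = 27.46 kN

Insert a hinge at C; M_C is the redundant, and each span becomes simply supported.
End slopes at the hinge C, treating each span as simply supported:
  span AC: point load 28.25 at a = 4.56: Pab(L + a)/(6LEI) = 104.4/EI
  span CE: point load 58 at a = 5.7: Pab(L + b)/(6LEI) = 293.1/EI
  relative rotation θ_0 = (104.4 + 293.1)/EI = 397.6/EI
A unit hogging moment at C produces rotation L₁/(3EI) + L₂/(3EI) = 5.7/EI.
Compatibility: M_C·(L₁+L₂)/(3EI) = θ_0, giving M_C = 69.75 kN·m (hogging).
Span CE, ΣM about E: R_C^{CE}·9.5 = 220.4 + 69.75, so R_C^{CE} = 30.54 kN and R_E = 58 − 30.54 = 27.46 kN.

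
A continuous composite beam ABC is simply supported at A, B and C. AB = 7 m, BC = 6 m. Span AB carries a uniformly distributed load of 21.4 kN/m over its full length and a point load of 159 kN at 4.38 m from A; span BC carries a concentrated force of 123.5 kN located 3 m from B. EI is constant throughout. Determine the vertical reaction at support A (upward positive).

R_A = 98.87 kN

Take M_B as the redundant. Released structure: two simple spans AB and BC with a hinge at B.
Rotations at B on the released spans (each span's end-slope, ×1/EI):
  span AB: UDL 21.4: wL³/(24EI) = 305.8/EI
  span AB: point load 159 at a = 4.38: Pab(L + a)/(6LEI) = 494.4/EI
  span BC: point load 123.5 at a = 3: Pab(L + b)/(6LEI) = 277.9/EI
  relative rotation θ_0 = (800.2 + 277.9)/EI = 1078/EI
A unit hogging moment at B produces rotation L₁/(3EI) + L₂/(3EI) = 4.333/EI.
Compatibility: M_B·(L₁+L₂)/(3EI) = θ_0, giving M_B = 248.8 kN·m (hogging).
Span AB, ΣM about A with M_B applied at B: R_B^{AB}·7 = 1221 + 248.8, so R_B^{AB} = 209.9 kN and R_A = 308.8 − 209.9 = 98.87 kN.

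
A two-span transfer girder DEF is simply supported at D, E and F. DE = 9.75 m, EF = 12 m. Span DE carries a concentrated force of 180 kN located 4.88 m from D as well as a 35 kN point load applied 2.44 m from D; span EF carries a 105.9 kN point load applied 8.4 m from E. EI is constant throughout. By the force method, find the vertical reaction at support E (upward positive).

Take M_E as the redundant. Released structure: two simple spans DE and EF with a hinge at E.
Discontinuity in slope at E on the released structure — sum the simple-span end rotations:
  span DE: point load 180 at a = 4.88: Pab(L + a)/(6LEI) = 1070/EI
  span DE: point load 35 at a = 2.44: Pab(L + a)/(6LEI) = 130.1/EI
  span EF: point load 105.9 at a = 8.4: Pab(L + b)/(6LEI) = 693.9/EI
  relative rotation θ_0 = (1200 + 693.9)/EI = 1894/EI
A unit hogging moment at E produces rotation L₁/(3EI) + L₂/(3EI) = 7.25/EI.
Compatibility: M_E·(L₁+L₂)/(3EI) = θ_0, giving M_E = 261.2 kN·m (hogging).
Span DE, ΣM about D with M_E applied at E: R_E^{DE}·9.75 = 963.8 + 261.2, so R_E^{DE} = 125.6 kN and R_D = 215 − 125.6 = 89.36 kN.
Span EF, ΣM about F: R_E^{EF}·12 = 381.2 + 261.2, so R_E^{EF} = 53.54 kN and R_F = 105.9 − 53.54 = 52.36 kN.
R_E = 125.6 + 53.54 = 179.2 kN.

R_E = 179.2 kN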